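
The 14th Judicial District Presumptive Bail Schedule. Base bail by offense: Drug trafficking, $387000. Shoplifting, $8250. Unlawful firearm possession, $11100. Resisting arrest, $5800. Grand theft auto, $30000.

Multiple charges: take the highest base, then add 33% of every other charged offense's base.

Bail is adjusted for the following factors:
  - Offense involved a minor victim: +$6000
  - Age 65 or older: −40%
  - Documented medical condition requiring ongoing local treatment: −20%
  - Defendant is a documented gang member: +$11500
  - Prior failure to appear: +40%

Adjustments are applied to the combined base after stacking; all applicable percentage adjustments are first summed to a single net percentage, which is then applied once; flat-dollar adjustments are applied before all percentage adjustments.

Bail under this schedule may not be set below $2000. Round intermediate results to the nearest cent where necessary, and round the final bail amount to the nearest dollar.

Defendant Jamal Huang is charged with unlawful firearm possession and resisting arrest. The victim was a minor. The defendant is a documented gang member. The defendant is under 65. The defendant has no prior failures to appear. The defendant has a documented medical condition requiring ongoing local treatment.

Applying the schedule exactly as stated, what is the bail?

$24411

Base amounts from the schedule: unlawful firearm possession $11100; resisting arrest $5800.
Stacking rule: highest base plus 33% of each additional charge. Highest is unlawful firearm possession at $11100. Additional: $5800 × 33% = $1914. Combined base = $11100 + $1914 = $13014.
Offense involved a minor victim (+$6000 flat): $13014 + $6000 = $19014.
Defendant is a documented gang member (+$11500 flat): $19014 + $11500 = $30514.
Documented medical condition requiring ongoing local treatment (−20%): $30514 × 0.8 = $24411.20.
$24411.20 is at or above the $2000 minimum.
Rounded to the nearest dollar: $24411.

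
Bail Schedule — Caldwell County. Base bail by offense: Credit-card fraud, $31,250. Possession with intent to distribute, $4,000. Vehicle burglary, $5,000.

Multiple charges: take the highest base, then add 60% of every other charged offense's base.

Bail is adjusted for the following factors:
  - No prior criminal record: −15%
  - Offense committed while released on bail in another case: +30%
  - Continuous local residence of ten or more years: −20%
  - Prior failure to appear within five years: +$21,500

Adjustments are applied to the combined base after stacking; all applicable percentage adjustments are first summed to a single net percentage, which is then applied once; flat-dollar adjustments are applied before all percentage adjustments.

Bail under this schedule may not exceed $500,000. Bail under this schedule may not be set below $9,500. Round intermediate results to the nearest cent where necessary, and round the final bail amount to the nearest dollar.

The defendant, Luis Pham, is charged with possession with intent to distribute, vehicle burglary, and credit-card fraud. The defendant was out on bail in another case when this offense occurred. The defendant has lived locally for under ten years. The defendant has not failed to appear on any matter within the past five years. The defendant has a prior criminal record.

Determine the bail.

Base amounts from the schedule: possession with intent to distribute $4,000; vehicle burglary $5,000; credit-card fraud $31,250.
Stacking rule: highest base plus 60% of each additional charge. Highest is credit-card fraud at $31,250. Additional: $4,000 × 60% = $2,400; $5,000 × 60% = $3,000. Combined base = $31,250 + $5,400 = $36,650.
Offense committed while released on bail in another case (+30%): $36,650 × 1.3 = $47,645.
$47,645 is within the $500,000 maximum.
$47,645 is at or above the $9,500 minimum.

$47,645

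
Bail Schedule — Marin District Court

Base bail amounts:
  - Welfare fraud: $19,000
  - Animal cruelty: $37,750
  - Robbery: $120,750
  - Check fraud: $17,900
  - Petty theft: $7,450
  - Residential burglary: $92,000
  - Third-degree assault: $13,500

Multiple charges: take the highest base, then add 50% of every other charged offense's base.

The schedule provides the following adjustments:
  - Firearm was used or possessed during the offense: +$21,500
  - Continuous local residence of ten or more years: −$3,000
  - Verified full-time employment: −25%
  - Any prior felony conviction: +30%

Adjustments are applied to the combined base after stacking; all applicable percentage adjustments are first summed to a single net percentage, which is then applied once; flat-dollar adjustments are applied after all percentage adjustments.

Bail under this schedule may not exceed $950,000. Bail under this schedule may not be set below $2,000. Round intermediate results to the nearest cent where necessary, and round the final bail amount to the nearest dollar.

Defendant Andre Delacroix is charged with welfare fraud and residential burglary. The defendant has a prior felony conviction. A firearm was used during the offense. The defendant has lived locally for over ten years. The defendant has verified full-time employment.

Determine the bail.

$125,075

Base amounts from the schedule: welfare fraud $19,000; residential burglary $92,000.
Stacking rule: highest base plus 50% of each additional charge. Highest is residential burglary at $92,000. Additional: $19,000 × 50% = $9,500. Combined base = $92,000 + $9,500 = $101,500.
Net percentage adjustment: −25% +30% = +5%. $101,500 × 1.05 = $106,575.
Firearm was used or possessed during the offense (+$21,500 flat): $106,575 + $21,500 = $128,075.
Continuous local residence of ten or more years (−$3,000 flat): $128,075 − $3,000 = $125,075.
$125,075 is within the $950,000 maximum.
$125,075 is at or above the $2,000 minimum.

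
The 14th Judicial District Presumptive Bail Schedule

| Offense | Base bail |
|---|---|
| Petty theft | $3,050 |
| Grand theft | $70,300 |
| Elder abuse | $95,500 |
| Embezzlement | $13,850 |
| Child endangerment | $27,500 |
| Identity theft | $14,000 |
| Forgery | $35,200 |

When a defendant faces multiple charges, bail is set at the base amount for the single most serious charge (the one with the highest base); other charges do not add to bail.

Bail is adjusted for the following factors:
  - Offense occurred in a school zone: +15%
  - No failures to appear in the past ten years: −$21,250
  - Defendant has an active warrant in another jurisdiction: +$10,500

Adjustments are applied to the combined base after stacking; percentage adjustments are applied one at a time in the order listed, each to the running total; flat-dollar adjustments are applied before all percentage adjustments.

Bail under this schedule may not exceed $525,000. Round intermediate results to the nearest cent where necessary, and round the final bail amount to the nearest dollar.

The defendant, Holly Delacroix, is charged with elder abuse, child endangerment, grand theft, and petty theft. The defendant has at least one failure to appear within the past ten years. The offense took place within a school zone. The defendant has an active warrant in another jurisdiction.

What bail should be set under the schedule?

Base amounts from the schedule: elder abuse $95,500; child endangerment $27,500; grand theft $70,300; petty theft $3,050.
Stacking rule: use the highest base only. Highest is elder abuse at $95,500. Combined base = $95,500.
Defendant has an active warrant in another jurisdiction (+$10,500 flat): $95,500 + $10,500 = $106,000.
Offense occurred in a school zone (+15%): $106,000 × 1.15 = $121,900.
$121,900 is within the $525,000 maximum.

$121,900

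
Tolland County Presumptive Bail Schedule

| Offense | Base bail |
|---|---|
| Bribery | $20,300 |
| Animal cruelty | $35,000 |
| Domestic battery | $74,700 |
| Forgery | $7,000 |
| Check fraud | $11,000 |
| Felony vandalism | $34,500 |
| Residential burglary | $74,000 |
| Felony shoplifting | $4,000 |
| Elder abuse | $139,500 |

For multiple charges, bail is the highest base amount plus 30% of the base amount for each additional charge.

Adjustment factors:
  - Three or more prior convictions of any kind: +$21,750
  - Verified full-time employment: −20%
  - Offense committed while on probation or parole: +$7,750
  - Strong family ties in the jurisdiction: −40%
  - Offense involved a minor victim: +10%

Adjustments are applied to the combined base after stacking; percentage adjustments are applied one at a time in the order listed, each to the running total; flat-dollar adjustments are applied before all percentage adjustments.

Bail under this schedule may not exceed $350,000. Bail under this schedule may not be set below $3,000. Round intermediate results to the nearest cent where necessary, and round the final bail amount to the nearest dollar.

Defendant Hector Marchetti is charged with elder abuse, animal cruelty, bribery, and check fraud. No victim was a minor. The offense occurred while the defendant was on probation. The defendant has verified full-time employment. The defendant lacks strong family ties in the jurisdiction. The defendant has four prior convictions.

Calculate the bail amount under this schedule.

$151,112

Base amounts from the schedule: elder abuse $139,500; animal cruelty $35,000; bribery $20,300; check fraud $11,000.
Stacking rule: highest base plus 30% of each additional charge. Highest is elder abuse at $139,500. Additional: $35,000 × 30% = $10,500; $20,300 × 30% = $6,090; $11,000 × 30% = $3,300. Combined base = $139,500 + $19,890 = $159,390.
Three or more prior convictions of any kind (+$21,750 flat): $159,390 + $21,750 = $181,140.
Offense committed while on probation or parole (+$7,750 flat): $181,140 + $7,750 = $188,890.
Verified full-time employment (−20%): $188,890 × 0.8 = $151,112.
$151,112 is within the $350,000 maximum.
$151,112 is at or above the $3,000 minimum.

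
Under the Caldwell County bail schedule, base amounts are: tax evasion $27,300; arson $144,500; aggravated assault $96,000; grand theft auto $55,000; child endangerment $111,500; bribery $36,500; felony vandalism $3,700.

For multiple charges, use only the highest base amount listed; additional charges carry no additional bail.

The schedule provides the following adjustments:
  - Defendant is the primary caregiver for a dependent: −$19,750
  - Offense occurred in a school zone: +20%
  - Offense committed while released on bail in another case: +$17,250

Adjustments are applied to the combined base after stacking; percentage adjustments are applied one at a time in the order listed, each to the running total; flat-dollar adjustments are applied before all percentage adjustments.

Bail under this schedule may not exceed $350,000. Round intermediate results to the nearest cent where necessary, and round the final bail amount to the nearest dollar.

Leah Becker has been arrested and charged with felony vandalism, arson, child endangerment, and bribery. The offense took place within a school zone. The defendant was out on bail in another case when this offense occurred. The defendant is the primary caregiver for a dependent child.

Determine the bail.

$170,400

Base amounts from the schedule: felony vandalism $3,700; arson $144,500; child endangerment $111,500; bribery $36,500.
Stacking rule: use the highest base only. Highest is arson at $144,500. Combined base = $144,500.
Defendant is the primary caregiver for a dependent (−$19,750 flat): $144,500 − $19,750 = $124,750.
Offense committed while released on bail in another case (+$17,250 flat): $124,750 + $17,250 = $142,000.
Offense occurred in a school zone (+20%): $142,000 × 1.2 = $170,400.
$170,400 is within the $350,000 maximum.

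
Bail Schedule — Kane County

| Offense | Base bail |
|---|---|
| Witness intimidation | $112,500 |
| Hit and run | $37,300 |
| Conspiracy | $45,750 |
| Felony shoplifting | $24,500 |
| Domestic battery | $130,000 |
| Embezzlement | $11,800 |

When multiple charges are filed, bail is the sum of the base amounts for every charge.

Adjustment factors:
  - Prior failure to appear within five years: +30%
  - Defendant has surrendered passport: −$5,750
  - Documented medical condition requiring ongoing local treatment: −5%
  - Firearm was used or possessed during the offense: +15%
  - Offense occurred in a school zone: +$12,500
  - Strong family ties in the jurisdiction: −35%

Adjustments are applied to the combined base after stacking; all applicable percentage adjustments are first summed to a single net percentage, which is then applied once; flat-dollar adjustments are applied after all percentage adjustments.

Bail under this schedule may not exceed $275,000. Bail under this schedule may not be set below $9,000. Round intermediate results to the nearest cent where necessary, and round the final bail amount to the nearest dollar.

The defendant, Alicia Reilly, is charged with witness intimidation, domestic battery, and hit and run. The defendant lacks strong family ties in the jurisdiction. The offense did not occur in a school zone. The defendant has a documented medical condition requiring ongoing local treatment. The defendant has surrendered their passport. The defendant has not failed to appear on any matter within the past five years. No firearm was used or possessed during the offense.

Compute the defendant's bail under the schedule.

$260,060

Base amounts from the schedule: witness intimidation $112,500; domestic battery $130,000; hit and run $37,300.
Stacking rule: sum of all bases. $112,500 + $130,000 + $37,300 = $279,800.
Documented medical condition requiring ongoing local treatment (−5%): $279,800 × 0.95 = $265,810.
Defendant has surrendered passport (−$5,750 flat): $265,810 − $5,750 = $260,060.
$260,060 is within the $275,000 maximum.
$260,060 is at or above the $9,000 minimum.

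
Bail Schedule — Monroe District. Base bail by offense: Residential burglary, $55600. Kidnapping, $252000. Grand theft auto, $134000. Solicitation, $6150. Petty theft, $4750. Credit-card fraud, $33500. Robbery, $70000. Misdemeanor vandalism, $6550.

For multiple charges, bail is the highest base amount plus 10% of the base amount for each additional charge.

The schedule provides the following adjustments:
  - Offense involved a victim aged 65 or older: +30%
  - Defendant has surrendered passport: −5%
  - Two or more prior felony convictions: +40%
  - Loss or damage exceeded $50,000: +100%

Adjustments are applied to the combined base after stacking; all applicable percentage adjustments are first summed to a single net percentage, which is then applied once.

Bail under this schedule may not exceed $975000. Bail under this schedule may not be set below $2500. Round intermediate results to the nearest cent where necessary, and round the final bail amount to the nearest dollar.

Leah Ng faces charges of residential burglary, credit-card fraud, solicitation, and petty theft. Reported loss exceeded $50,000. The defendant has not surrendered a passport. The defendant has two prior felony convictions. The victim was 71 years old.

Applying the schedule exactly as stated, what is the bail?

Base amounts from the schedule: residential burglary $55600; credit-card fraud $33500; solicitation $6150; petty theft $4750.
Stacking rule: highest base plus 10% of each additional charge. Highest is residential burglary at $55600. Additional: $33500 × 10% = $3350; $6150 × 10% = $615; $4750 × 10% = $475. Combined base = $55600 + $4440 = $60040.
Net percentage adjustment: +30% +40% +100% = +170%. $60040 × 2.7 = $162108.
$162108 is within the $975000 maximum.
$162108 is at or above the $2500 minimum.

$162108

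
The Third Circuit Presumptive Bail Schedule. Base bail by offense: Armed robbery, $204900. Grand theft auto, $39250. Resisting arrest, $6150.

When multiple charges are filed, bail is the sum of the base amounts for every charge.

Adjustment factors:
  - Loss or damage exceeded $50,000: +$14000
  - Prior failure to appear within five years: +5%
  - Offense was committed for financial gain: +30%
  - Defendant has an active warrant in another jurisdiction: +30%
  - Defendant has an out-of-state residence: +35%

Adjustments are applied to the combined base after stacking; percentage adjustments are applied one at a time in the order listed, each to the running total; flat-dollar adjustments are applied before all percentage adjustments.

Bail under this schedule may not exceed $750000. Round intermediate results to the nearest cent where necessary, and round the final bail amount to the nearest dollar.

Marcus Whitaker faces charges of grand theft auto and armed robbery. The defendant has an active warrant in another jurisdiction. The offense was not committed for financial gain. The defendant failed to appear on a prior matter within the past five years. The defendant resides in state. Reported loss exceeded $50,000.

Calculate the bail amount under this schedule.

Base amounts from the schedule: grand theft auto $39250; armed robbery $204900.
Stacking rule: sum of all bases. $39250 + $204900 = $244150.
Loss or damage exceeded $50,000 (+$14000 flat): $244150 + $14000 = $258150.
Prior failure to appear within five years (+5%): $258150 × 1.05 = $271057.50.
Defendant has an active warrant in another jurisdiction (+30%): $271057.50 × 1.3 = $352374.75.
$352374.75 is within the $750000 maximum.
Rounded to the nearest dollar: $352375.

$352375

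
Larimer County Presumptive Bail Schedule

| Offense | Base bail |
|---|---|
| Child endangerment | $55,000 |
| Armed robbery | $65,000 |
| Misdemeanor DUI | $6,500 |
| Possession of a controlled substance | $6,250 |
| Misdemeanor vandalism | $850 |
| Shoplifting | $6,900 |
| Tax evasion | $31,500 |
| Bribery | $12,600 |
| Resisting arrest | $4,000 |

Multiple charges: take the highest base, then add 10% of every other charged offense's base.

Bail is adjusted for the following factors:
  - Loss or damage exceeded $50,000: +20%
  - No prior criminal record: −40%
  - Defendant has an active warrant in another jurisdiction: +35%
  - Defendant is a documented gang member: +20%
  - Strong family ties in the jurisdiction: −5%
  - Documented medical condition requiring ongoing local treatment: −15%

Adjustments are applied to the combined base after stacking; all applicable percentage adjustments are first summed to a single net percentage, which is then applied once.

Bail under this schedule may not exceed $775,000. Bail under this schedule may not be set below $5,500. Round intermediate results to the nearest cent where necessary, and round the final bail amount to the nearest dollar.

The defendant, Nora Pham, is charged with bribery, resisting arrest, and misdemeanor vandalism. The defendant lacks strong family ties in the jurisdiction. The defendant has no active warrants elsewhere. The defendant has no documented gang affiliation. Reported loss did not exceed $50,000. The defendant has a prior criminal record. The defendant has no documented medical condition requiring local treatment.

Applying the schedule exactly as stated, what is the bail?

$13,085

Base amounts from the schedule: bribery $12,600; resisting arrest $4,000; misdemeanor vandalism $850.
Stacking rule: highest base plus 10% of each additional charge. Highest is bribery at $12,600. Additional: $4,000 × 10% = $400; $850 × 10% = $85. Combined base = $12,600 + $485 = $13,085.
No adjustment factors apply to this defendant.
$13,085 is within the $775,000 maximum.
$13,085 is at or above the $5,500 minimum.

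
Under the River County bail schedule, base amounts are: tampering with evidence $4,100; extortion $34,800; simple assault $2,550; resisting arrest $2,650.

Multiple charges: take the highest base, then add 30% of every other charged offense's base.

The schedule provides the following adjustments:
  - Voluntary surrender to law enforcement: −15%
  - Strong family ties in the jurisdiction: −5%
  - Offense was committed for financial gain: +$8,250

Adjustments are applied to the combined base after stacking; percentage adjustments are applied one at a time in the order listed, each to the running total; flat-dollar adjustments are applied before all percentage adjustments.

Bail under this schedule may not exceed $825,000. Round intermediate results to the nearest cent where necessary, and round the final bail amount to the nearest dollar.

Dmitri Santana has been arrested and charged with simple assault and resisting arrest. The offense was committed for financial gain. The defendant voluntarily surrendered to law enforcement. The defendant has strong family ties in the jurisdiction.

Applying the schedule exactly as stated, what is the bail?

Base amounts from the schedule: simple assault $2,550; resisting arrest $2,650.
Stacking rule: highest base plus 30% of each additional charge. Highest is resisting arrest at $2,650. Additional: $2,550 × 30% = $765. Combined base = $2,650 + $765 = $3,415.
Offense was committed for financial gain (+$8,250 flat): $3,415 + $8,250 = $11,665.
Voluntary surrender to law enforcement (−15%): $11,665 × 0.85 = $9,915.25.
Strong family ties in the jurisdiction (−5%): $9,915.25 × 0.95 = $9,419.49.
$9,419.49 is within the $825,000 maximum.
Rounded to the nearest dollar: $9,419.

$9,419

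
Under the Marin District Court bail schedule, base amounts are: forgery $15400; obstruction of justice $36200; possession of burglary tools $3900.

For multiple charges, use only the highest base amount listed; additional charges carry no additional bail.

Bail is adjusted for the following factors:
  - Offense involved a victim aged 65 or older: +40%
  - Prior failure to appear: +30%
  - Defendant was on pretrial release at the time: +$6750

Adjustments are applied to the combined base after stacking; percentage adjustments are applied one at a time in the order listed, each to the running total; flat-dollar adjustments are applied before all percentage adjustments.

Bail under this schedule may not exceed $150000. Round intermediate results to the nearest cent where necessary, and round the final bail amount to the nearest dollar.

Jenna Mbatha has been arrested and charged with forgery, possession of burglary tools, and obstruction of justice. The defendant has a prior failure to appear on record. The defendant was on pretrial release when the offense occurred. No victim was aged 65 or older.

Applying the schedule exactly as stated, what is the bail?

Base amounts from the schedule: forgery $15400; possession of burglary tools $3900; obstruction of justice $36200.
Stacking rule: use the highest base only. Highest is obstruction of justice at $36200. Combined base = $36200.
Defendant was on pretrial release at the time (+$6750 flat): $36200 + $6750 = $42950.
Prior failure to appear (+30%): $42950 × 1.3 = $55835.
$55835 is within the $150000 maximum.

$55835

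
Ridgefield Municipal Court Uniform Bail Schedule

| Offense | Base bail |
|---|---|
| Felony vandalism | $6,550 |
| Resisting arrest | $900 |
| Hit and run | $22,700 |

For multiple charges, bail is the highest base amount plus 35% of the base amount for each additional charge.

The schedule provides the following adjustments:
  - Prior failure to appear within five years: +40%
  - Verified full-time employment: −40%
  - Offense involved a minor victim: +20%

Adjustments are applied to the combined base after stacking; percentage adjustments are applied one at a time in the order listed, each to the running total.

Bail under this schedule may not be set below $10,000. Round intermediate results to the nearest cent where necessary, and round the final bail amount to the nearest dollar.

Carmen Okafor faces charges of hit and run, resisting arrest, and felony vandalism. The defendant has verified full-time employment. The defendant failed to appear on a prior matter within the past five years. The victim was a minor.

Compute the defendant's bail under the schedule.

Base amounts from the schedule: hit and run $22,700; resisting arrest $900; felony vandalism $6,550.
Stacking rule: highest base plus 35% of each additional charge. Highest is hit and run at $22,700. Additional: $900 × 35% = $315; $6,550 × 35% = $2,292.50. Combined base = $22,700 + $2,607.50 = $25,307.50.
Prior failure to appear within five years (+40%): $25,307.50 × 1.4 = $35,430.50.
Verified full-time employment (−40%): $35,430.50 × 0.6 = $21,258.30.
Offense involved a minor victim (+20%): $21,258.30 × 1.2 = $25,509.96.
$25,509.96 is at or above the $10,000 minimum.
Rounded to the nearest dollar: $25,510.

$25,510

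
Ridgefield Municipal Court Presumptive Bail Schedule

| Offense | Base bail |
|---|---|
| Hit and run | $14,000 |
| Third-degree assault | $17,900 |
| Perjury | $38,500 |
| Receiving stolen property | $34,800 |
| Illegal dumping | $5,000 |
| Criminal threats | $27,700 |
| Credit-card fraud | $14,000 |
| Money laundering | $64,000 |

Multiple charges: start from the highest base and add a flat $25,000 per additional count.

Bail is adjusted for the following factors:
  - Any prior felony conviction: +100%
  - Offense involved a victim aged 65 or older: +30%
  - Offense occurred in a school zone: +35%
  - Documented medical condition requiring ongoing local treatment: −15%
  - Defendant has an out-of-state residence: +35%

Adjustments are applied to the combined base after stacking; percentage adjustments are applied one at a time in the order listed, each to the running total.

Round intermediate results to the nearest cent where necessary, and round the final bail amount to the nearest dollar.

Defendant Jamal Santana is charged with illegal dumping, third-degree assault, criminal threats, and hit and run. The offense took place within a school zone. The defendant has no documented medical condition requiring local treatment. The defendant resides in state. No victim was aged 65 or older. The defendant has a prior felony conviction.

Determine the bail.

Base amounts from the schedule: illegal dumping $5,000; third-degree assault $17,900; criminal threats $27,700; hit and run $14,000.
Stacking rule: highest base plus $25,000 per additional charge. Highest is criminal threats at $27,700; 3 additional charges → +$75,000. Combined base = $102,700.
Any prior felony conviction (+100%): $102,700 × 2 = $205,400.
Offense occurred in a school zone (+35%): $205,400 × 1.35 = $277,290.

$277,290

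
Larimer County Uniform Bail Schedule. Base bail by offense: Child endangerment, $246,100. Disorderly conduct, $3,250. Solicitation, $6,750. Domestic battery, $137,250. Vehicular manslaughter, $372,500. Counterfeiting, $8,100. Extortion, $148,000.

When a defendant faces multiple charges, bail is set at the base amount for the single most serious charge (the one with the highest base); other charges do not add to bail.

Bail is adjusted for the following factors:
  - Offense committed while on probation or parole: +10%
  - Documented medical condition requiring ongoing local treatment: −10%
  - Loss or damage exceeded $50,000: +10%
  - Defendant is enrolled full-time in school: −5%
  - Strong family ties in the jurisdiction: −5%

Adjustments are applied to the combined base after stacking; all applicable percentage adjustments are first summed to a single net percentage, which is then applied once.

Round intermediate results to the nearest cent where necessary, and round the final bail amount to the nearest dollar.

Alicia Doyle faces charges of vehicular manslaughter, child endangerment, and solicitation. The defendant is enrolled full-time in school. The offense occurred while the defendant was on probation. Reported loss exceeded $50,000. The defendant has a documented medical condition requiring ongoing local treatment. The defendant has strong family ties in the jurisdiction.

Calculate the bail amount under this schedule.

Base amounts from the schedule: vehicular manslaughter $372,500; child endangerment $246,100; solicitation $6,750.
Stacking rule: use the highest base only. Highest is vehicular manslaughter at $372,500. Combined base = $372,500.
Net percentage adjustment: +10% −10% +10% −5% −5% = +0%. $372,500 × 1 = $372,500.

$372,500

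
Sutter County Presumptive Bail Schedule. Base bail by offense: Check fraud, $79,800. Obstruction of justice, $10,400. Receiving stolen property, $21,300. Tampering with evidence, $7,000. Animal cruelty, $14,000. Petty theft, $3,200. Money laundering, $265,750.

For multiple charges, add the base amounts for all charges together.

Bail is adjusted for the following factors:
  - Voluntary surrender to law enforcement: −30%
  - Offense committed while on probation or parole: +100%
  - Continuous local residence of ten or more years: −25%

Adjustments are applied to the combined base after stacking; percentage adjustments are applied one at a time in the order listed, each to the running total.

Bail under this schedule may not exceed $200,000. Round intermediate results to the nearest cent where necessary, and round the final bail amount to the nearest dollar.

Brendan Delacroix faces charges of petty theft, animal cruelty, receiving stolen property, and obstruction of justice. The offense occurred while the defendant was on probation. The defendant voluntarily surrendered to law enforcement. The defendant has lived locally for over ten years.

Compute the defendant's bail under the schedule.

$51,345

Base amounts from the schedule: petty theft $3,200; animal cruelty $14,000; receiving stolen property $21,300; obstruction of justice $10,400.
Stacking rule: sum of all bases. $3,200 + $14,000 + $21,300 + $10,400 = $48,900.
Voluntary surrender to law enforcement (−30%): $48,900 × 0.7 = $34,230.
Offense committed while on probation or parole (+100%): $34,230 × 2 = $68,460.
Continuous local residence of ten or more years (−25%): $68,460 × 0.75 = $51,345.
$51,345 is within the $200,000 maximum.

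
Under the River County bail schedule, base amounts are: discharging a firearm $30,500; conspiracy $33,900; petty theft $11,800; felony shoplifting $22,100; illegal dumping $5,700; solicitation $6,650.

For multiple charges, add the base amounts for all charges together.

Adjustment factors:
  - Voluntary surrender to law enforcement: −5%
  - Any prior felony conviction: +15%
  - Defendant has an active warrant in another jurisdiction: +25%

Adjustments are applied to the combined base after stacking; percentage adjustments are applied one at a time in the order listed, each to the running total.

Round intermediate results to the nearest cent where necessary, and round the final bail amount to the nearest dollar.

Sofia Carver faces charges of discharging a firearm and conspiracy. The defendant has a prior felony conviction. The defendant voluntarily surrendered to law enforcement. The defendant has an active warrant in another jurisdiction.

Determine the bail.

Base amounts from the schedule: discharging a firearm $30,500; conspiracy $33,900.
Stacking rule: sum of all bases. $30,500 + $33,900 = $64,400.
Voluntary surrender to law enforcement (−5%): $64,400 × 0.95 = $61,180.
Any prior felony conviction (+15%): $61,180 × 1.15 = $70,357.
Defendant has an active warrant in another jurisdiction (+25%): $70,357 × 1.25 = $87,946.25.
Rounded to the nearest dollar: $87,946.

$87,946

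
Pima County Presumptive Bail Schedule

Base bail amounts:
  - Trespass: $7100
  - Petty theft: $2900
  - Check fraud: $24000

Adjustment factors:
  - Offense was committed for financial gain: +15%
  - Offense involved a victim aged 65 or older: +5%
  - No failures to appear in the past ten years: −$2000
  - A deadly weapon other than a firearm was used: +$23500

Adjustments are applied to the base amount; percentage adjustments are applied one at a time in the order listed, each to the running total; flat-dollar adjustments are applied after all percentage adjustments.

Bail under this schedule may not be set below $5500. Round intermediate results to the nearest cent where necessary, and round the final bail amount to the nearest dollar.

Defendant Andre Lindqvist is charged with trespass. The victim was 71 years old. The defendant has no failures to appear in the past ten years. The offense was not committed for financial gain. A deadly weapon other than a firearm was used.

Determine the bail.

Base amounts from the schedule: trespass $7100.
Single charge. Combined base = $7100.
Offense involved a victim aged 65 or older (+5%): $7100 × 1.05 = $7455.
No failures to appear in the past ten years (−$2000 flat): $7455 − $2000 = $5455.
A deadly weapon other than a firearm was used (+$23500 flat): $5455 + $23500 = $28955.
$28955 is at or above the $5500 minimum.

$28955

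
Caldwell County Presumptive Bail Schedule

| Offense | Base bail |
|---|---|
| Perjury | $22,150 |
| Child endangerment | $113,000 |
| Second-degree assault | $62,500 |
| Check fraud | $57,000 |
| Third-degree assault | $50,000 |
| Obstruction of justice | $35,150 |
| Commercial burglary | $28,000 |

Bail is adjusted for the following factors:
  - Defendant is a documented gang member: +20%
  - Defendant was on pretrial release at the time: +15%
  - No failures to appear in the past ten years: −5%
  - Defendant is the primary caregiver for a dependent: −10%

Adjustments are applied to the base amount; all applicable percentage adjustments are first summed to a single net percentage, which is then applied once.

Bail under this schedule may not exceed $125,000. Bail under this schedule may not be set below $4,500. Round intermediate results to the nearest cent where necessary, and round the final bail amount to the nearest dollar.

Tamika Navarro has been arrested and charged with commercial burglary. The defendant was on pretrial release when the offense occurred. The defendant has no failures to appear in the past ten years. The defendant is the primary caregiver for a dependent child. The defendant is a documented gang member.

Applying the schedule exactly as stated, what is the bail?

Base amounts from the schedule: commercial burglary $28,000.
Single charge. Combined base = $28,000.
Net percentage adjustment: +20% +15% −5% −10% = +20%. $28,000 × 1.2 = $33,600.
$33,600 is within the $125,000 maximum.
$33,600 is at or above the $4,500 minimum.

$33,600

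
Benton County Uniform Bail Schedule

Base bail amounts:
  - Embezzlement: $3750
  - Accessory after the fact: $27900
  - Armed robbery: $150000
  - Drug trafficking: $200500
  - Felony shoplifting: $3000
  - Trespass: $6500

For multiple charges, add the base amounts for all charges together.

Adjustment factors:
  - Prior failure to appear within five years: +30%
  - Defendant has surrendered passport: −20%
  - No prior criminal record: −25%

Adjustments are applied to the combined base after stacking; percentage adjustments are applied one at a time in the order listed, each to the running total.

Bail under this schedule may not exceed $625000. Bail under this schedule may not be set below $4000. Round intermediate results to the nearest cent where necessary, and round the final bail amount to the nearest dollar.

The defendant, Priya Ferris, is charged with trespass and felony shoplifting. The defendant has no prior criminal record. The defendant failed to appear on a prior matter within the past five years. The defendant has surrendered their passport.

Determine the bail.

Base amounts from the schedule: trespass $6500; felony shoplifting $3000.
Stacking rule: sum of all bases. $6500 + $3000 = $9500.
Prior failure to appear within five years (+30%): $9500 × 1.3 = $12350.
Defendant has surrendered passport (−20%): $12350 × 0.8 = $9880.
No prior criminal record (−25%): $9880 × 0.75 = $7410.
$7410 is within the $625000 maximum.
$7410 is at or above the $4000 minimum.

$7410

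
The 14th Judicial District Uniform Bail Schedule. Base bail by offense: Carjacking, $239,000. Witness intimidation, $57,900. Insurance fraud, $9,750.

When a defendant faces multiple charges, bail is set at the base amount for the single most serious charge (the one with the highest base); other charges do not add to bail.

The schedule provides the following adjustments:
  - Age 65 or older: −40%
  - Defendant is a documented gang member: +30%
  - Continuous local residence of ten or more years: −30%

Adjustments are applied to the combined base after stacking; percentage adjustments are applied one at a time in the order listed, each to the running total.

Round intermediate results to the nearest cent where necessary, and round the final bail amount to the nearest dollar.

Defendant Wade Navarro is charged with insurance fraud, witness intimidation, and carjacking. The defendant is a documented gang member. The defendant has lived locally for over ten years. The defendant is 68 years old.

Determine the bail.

Base amounts from the schedule: insurance fraud $9,750; witness intimidation $57,900; carjacking $239,000.
Stacking rule: use the highest base only. Highest is carjacking at $239,000. Combined base = $239,000.
Age 65 or older (−40%): $239,000 × 0.6 = $143,400.
Defendant is a documented gang member (+30%): $143,400 × 1.3 = $186,420.
Continuous local residence of ten or more years (−30%): $186,420 × 0.7 = $130,494.

$130,494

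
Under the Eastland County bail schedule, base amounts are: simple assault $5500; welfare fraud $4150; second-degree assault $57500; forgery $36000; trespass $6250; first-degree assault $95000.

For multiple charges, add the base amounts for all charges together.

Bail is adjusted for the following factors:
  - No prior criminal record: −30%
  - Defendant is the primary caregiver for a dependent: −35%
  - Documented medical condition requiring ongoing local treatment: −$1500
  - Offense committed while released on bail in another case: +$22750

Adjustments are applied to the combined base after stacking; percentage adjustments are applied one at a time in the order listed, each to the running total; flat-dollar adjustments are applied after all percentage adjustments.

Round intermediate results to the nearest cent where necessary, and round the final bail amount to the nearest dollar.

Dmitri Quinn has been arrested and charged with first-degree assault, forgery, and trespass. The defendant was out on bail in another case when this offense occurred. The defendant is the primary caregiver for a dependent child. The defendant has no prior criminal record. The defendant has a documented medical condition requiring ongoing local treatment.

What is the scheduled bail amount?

$83699

Base amounts from the schedule: first-degree assault $95000; forgery $36000; trespass $6250.
Stacking rule: sum of all bases. $95000 + $36000 + $6250 = $137250.
No prior criminal record (−30%): $137250 × 0.7 = $96075.
Defendant is the primary caregiver for a dependent (−35%): $96075 × 0.65 = $62448.75.
Documented medical condition requiring ongoing local treatment (−$1500 flat): $62448.75 − $1500 = $60948.75.
Offense committed while released on bail in another case (+$22750 flat): $60948.75 + $22750 = $83698.75.
Rounded to the nearest dollar: $83699.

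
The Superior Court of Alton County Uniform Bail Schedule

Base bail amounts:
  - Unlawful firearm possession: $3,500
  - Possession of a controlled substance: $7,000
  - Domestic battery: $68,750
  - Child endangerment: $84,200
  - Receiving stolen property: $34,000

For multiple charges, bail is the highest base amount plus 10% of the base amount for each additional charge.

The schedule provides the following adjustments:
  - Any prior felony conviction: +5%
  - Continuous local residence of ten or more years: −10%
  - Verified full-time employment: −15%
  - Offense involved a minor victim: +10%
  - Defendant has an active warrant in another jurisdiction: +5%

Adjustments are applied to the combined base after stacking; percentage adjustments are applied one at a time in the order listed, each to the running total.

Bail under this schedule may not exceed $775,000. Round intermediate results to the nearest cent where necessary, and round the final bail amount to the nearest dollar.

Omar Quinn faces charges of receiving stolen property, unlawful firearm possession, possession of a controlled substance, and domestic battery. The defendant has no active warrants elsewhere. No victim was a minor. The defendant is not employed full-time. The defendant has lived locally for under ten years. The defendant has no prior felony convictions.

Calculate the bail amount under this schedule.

Base amounts from the schedule: receiving stolen property $34,000; unlawful firearm possession $3,500; possession of a controlled substance $7,000; domestic battery $68,750.
Stacking rule: highest base plus 10% of each additional charge. Highest is domestic battery at $68,750. Additional: $34,000 × 10% = $3,400; $3,500 × 10% = $350; $7,000 × 10% = $700. Combined base = $68,750 + $4,450 = $73,200.
No adjustment factors apply to this defendant.
$73,200 is within the $775,000 maximum.

$73,200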